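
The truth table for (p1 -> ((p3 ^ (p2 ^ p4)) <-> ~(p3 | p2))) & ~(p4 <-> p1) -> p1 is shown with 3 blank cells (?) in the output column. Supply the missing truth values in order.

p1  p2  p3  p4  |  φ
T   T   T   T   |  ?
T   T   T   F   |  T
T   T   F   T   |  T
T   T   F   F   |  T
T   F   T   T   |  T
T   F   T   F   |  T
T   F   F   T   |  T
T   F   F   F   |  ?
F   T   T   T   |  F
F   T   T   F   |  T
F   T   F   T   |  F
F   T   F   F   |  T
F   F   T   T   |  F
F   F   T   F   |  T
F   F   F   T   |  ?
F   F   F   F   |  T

T, T, F

Row p1=T, p2=T, p3=T, p4=T: ((p1 -> ((p3 ^ (p2 ^ p4)) <-> ~(p3 | p2))) & ~(p4 <-> p1)) = F, so the formula = T.
Row p1=T, p2=F, p3=F, p4=F: ((p1 -> ((p3 ^ (p2 ^ p4)) <-> ~(p3 | p2))) & ~(p4 <-> p1)) = F, so the formula = T.
Row p1=F, p2=F, p3=F, p4=T: ((p1 -> ((p3 ^ (p2 ^ p4)) <-> ~(p3 | p2))) & ~(p4 <-> p1)) = T, so the formula = F.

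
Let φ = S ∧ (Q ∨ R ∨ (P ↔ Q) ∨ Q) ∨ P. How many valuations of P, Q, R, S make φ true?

12

P  Q  R  S  |  ((S ∧ (((Q ∨ R) ∨ (P ↔ Q)) ∨ Q)) ∨ P)
1  1  1  1  |                    1                  
1  1  1  0  |                    1                  
1  1  0  1  |                    1                  
1  1  0  0  |                    1                  
1  0  1  1  |                    1                  
1  0  1  0  |                    1                  
1  0  0  1  |                    1                  
1  0  0  0  |                    1                  
0  1  1  1  |                    1                  
0  1  1  0  |                    0                  
0  1  0  1  |                    1                  
0  1  0  0  |                    0                  
0  0  1  1  |                    1                  
0  0  1  0  |                    0                  
0  0  0  1  |                    1                  
0  0  0  0  |                    0                  
The formula is true on 12 of the 16 rows.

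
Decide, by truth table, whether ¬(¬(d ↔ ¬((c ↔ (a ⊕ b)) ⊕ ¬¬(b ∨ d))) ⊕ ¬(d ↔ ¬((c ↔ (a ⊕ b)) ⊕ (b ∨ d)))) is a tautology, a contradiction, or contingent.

a | b | c | d || φ
T | T | T | T || T
T | T | T | F || T
T | T | F | T || T
T | T | F | F || T
T | F | T | T || T
T | F | T | F || T
T | F | F | T || T
T | F | F | F || T
F | T | T | T || T
F | T | T | F || T
F | T | F | T || T
F | T | F | F || T
F | F | T | T || T
F | F | T | F || T
F | F | F | T || T
F | F | F | F || T
Every row is T, so the formula is a tautology.

tautology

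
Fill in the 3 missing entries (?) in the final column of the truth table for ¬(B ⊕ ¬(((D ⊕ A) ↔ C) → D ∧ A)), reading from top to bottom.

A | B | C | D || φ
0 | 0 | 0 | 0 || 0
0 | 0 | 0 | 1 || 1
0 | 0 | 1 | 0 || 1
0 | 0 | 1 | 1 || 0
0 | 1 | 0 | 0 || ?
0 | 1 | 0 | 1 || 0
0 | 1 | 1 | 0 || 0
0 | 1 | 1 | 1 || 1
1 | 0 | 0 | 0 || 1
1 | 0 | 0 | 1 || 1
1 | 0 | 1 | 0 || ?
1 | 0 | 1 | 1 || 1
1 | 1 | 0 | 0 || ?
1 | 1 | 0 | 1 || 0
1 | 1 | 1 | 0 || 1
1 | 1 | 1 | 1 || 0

1, 0, 0

Row A=0, B=1, C=0, D=0: ¬(((D ⊕ A) ↔ C) → D ∧ A) = 1, (B ⊕ ¬(((D ⊕ A) ↔ C) → D ∧ A)) = 0, so the formula = 1.
Row A=1, B=0, C=1, D=0: ¬(((D ⊕ A) ↔ C) → D ∧ A) = 1, (B ⊕ ¬(((D ⊕ A) ↔ C) → D ∧ A)) = 1, so the formula = 0.
Row A=1, B=1, C=0, D=0: ¬(((D ⊕ A) ↔ C) → D ∧ A) = 0, (B ⊕ ¬(((D ⊕ A) ↔ C) → D ∧ A)) = 1, so the formula = 0.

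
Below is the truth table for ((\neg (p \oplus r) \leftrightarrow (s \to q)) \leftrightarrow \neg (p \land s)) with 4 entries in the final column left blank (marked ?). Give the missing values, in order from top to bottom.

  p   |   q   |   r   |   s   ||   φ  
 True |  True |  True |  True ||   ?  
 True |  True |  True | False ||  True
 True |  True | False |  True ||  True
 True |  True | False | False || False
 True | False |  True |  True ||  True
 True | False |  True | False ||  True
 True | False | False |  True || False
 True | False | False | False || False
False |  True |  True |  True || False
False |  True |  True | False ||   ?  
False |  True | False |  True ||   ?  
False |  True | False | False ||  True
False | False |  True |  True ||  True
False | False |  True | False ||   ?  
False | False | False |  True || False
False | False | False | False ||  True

False, False, True, False

Row p=True, q=True, r=True, s=True: (\neg (p \oplus r) \leftrightarrow (s \to q)) = True, \neg (p \land s) = False, so the formula = False.
Row p=False, q=True, r=True, s=False: (\neg (p \oplus r) \leftrightarrow (s \to q)) = False, \neg (p \land s) = True, so the formula = False.
Row p=False, q=True, r=False, s=True: (\neg (p \oplus r) \leftrightarrow (s \to q)) = True, \neg (p \land s) = True, so the formula = True.
Row p=False, q=False, r=True, s=False: (\neg (p \oplus r) \leftrightarrow (s \to q)) = False, \neg (p \land s) = True, so the formula = False.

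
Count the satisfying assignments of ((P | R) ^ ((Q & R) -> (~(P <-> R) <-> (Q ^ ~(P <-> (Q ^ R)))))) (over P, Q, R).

2

P  Q  R     (P | R)  (Q & R)  (P <-> R)  ~(P <-> R)  (Q ^ R)  (P <-> (Q ^ R))  ~(P <-> (Q ^ R))  (Q ^ ~(P <-> (Q ^ R)))  φ
1  1  1        1        1         1          0          0            0                1                    0             0
1  1  0        1        0         0          1          1            1                0                    1             0
1  0  1        1        0         1          0          1            1                0                    0             0
1  0  0        1        0         0          1          0            0                1                    1             0
0  1  1        1        1         0          1          0            1                0                    1             0
0  1  0        0        0         1          0          1            0                1                    0             1
0  0  1        1        0         0          1          1            0                1                    1             0
0  0  0        0        0         1          0          0            1                0                    0             1
The formula is true on 2 of the 8 rows.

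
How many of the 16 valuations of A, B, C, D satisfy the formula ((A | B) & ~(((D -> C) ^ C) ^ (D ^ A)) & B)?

4

A  B  C  D     (A | B)  (D -> C)  ((D -> C) ^ C)  (D ^ A)  (((D -> C) ^ C) ^ (D ^ A))  ~(((D -> C) ^ C) ^ (D ^ A))  φ
T  T  T  T        T        T            F            F                 F                            T               T
T  T  T  F        T        T            F            T                 T                            F               F
T  T  F  T        T        F            F            F                 F                            T               T
T  T  F  F        T        T            T            T                 F                            T               T
T  F  T  T        T        T            F            F                 F                            T               F
T  F  T  F        T        T            F            T                 T                            F               F
T  F  F  T        T        F            F            F                 F                            T               F
T  F  F  F        T        T            T            T                 F                            T               F
F  T  T  T        T        T            F            T                 T                            F               F
F  T  T  F        T        T            F            F                 F                            T               T
F  T  F  T        T        F            F            T                 T                            F               F
F  T  F  F        T        T            T            F                 T                            F               F
F  F  T  T        F        T            F            T                 T                            F               F
F  F  T  F        F        T            F            F                 F                            T               F
F  F  F  T        F        F            F            T                 T                            F               F
F  F  F  F        F        T            T            F                 T                            F               F
The formula is true on 4 of the 16 rows.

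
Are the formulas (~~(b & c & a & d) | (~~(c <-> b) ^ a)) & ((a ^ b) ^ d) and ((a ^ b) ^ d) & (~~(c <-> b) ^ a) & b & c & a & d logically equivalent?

a | b | c | d || φ | ψ
T | T | T | T || T | F
T | T | T | F || F | F
T | T | F | T || T | F
T | T | F | F || F | F
T | F | T | T || F | F
T | F | T | F || T | F
T | F | F | T || F | F
T | F | F | F || F | F
F | T | T | T || F | F
F | T | T | F || T | F
F | T | F | T || F | F
F | T | F | F || F | F
F | F | T | T || F | F
F | F | T | F || F | F
F | F | F | T || T | F
F | F | F | F || F | F
The columns differ at a=T, b=T, c=T, d=T (φ=T, ψ=F), so they are not equivalent.

not equivalent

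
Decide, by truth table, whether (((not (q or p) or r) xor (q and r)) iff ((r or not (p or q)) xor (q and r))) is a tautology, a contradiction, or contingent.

  p   |   q   |   r   |   φ  
----- | ----- | ----- | -----
 True |  True |  True |  True
 True |  True | False |  True
 True | False |  True |  True
 True | False | False |  True
False |  True |  True |  True
False |  True | False |  True
False | False |  True |  True
False | False | False |  True
Every row is True, so the formula is a tautology.

tautology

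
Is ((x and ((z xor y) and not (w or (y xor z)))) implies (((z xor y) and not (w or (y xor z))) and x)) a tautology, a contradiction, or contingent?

tautology

x | y | z | w || φ
F | F | F | F || T
F | F | F | T || T
F | F | T | F || T
F | F | T | T || T
F | T | F | F || T
F | T | F | T || T
F | T | T | F || T
F | T | T | T || T
T | F | F | F || T
T | F | F | T || T
T | F | T | F || T
T | F | T | T || T
T | T | F | F || T
T | T | F | T || T
T | T | T | F || T
T | T | T | T || T
Every row is T, so the formula is a tautology.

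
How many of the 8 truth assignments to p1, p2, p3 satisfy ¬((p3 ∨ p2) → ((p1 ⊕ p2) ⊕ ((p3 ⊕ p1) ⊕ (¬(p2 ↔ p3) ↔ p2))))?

4

p1 | p2 | p3 | (p3 ∨ p2) | (p1 ⊕ p2) | (p3 ⊕ p1) | (p2 ↔ p3) | ¬(p2 ↔ p3) | (¬(p2 ↔ p3) ↔ p2) | φ
-- | -- | -- | --------- | --------- | --------- | --------- | ---------- | ----------------- | -
T  | T  | T  |     T     |     F     |     F     |     T     |     F      |         F         | T
T  | T  | F  |     T     |     F     |     T     |     F     |     T      |         T         | T
T  | F  | T  |     T     |     T     |     F     |     F     |     T      |         F         | F
T  | F  | F  |     F     |     T     |     T     |     T     |     F      |         T         | F
F  | T  | T  |     T     |     T     |     T     |     T     |     F      |         F         | T
F  | T  | F  |     T     |     T     |     F     |     F     |     T      |         T         | T
F  | F  | T  |     T     |     F     |     T     |     F     |     T      |         F         | F
F  | F  | F  |     F     |     F     |     F     |     T     |     F      |         T         | F
The formula is true on 4 of the 8 rows.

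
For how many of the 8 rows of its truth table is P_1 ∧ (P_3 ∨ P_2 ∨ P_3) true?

3

P_1 | P_2 | P_3 || (P_3 ∨ P_2 ∨ P_3) | (P_1 ∧ (P_3 ∨ P_2 ∨ P_3))
 0  |  0  |  0  ||         0         |             0            
 0  |  0  |  1  ||         1         |             0            
 0  |  1  |  0  ||         1         |             0            
 0  |  1  |  1  ||         1         |             0            
 1  |  0  |  0  ||         0         |             0            
 1  |  0  |  1  ||         1         |             1            
 1  |  1  |  0  ||         1         |             1            
 1  |  1  |  1  ||         1         |             1            
The formula is true on 3 of the 8 rows.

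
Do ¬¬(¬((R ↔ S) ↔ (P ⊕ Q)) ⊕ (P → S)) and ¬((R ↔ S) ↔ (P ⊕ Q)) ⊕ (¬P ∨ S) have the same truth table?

equivalent

P | Q | R | S || φ | ψ
T | T | T | T || F | F
T | T | T | F || F | F
T | T | F | T || T | T
T | T | F | F || T | T
T | F | T | T || T | T
T | F | T | F || T | T
T | F | F | T || F | F
T | F | F | F || F | F
F | T | T | T || T | T
F | T | T | F || F | F
F | T | F | T || F | F
F | T | F | F || T | T
F | F | T | T || F | F
F | F | T | F || T | T
F | F | F | T || T | T
F | F | F | F || F | F
The columns for φ and ψ agree on every row, so they are logically equivalent.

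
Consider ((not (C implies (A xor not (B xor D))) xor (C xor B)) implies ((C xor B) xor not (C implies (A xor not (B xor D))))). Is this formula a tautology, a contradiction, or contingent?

tautology

A | B | C | D || φ
1 | 1 | 1 | 1 || 1
1 | 1 | 1 | 0 || 1
1 | 1 | 0 | 1 || 1
1 | 1 | 0 | 0 || 1
1 | 0 | 1 | 1 || 1
1 | 0 | 1 | 0 || 1
1 | 0 | 0 | 1 || 1
1 | 0 | 0 | 0 || 1
0 | 1 | 1 | 1 || 1
0 | 1 | 1 | 0 || 1
0 | 1 | 0 | 1 || 1
0 | 1 | 0 | 0 || 1
0 | 0 | 1 | 1 || 1
0 | 0 | 1 | 0 || 1
0 | 0 | 0 | 1 || 1
0 | 0 | 0 | 0 || 1
Every row is 1, so the formula is a tautology.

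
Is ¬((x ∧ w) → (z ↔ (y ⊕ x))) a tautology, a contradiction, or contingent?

contingent

  x      y      z      w    |  ¬((x ∧ w) → (z ↔ (y ⊕ x)))
False  False  False  False  |            False           
False  False  False   True  |            False           
False  False   True  False  |            False           
False  False   True   True  |            False           
False   True  False  False  |            False           
False   True  False   True  |            False           
False   True   True  False  |            False           
False   True   True   True  |            False           
 True  False  False  False  |            False           
 True  False  False   True  |             True           
 True  False   True  False  |            False           
 True  False   True   True  |            False           
 True   True  False  False  |            False           
 True   True  False   True  |            False           
 True   True   True  False  |            False           
 True   True   True   True  |             True           
2 of 16 rows are True, so the formula is contingent.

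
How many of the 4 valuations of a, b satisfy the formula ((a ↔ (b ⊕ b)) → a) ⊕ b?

2

a  b  |  (b ⊕ b)  (a ↔ (b ⊕ b))  ((a ↔ (b ⊕ b)) → a)  (((a ↔ (b ⊕ b)) → a) ⊕ b)
0  0  |     0           1                 0                       0            
0  1  |     0           1                 0                       1            
1  0  |     0           0                 1                       1            
1  1  |     0           0                 1                       0            
The formula is true on 2 of the 4 rows.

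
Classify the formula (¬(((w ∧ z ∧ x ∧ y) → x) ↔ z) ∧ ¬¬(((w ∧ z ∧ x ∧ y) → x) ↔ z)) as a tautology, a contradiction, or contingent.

contradiction

x | y | z | w || (w ∧ z ∧ x ∧ y) | ((w ∧ z ∧ x ∧ y) → x) | (((w ∧ z ∧ x ∧ y) → x) ↔ z) | ¬(((w ∧ z ∧ x ∧ y) → x) ↔ z) | φ
T | T | T | T ||        T        |           T           |              T              |              F               | F
T | T | T | F ||        F        |           T           |              T              |              F               | F
T | T | F | T ||        F        |           T           |              F              |              T               | F
T | T | F | F ||        F        |           T           |              F              |              T               | F
T | F | T | T ||        F        |           T           |              T              |              F               | F
T | F | T | F ||        F        |           T           |              T              |              F               | F
T | F | F | T ||        F        |           T           |              F              |              T               | F
T | F | F | F ||        F        |           T           |              F              |              T               | F
F | T | T | T ||        F        |           T           |              T              |              F               | F
F | T | T | F ||        F        |           T           |              T              |              F               | F
F | T | F | T ||        F        |           T           |              F              |              T               | F
F | T | F | F ||        F        |           T           |              F              |              T               | F
F | F | T | T ||        F        |           T           |              T              |              F               | F
F | F | T | F ||        F        |           T           |              T              |              F               | F
F | F | F | T ||        F        |           T           |              F              |              T               | F
F | F | F | F ||        F        |           T           |              F              |              T               | F
Every row is F, so the formula is a contradiction.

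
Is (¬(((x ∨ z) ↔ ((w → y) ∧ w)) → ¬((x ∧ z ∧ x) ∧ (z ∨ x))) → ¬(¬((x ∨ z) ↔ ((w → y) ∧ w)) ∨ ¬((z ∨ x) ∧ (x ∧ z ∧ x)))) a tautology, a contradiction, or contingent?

tautology

x  y  z  w  |  φ
1  1  1  1  |  1
1  1  1  0  |  1
1  1  0  1  |  1
1  1  0  0  |  1
1  0  1  1  |  1
1  0  1  0  |  1
1  0  0  1  |  1
1  0  0  0  |  1
0  1  1  1  |  1
0  1  1  0  |  1
0  1  0  1  |  1
0  1  0  0  |  1
0  0  1  1  |  1
0  0  1  0  |  1
0  0  0  1  |  1
0  0  0  0  |  1
Every row is 1, so the formula is a tautology.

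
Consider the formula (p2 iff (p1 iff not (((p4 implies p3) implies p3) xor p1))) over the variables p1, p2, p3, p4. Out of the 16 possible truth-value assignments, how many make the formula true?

  p1     p2     p3     p4   |    φ  
False  False  False  False  |   True
False  False  False   True  |  False
False  False   True  False  |  False
False  False   True   True  |  False
False   True  False  False  |  False
False   True  False   True  |   True
False   True   True  False  |   True
False   True   True   True  |   True
 True  False  False  False  |   True
 True  False  False   True  |  False
 True  False   True  False  |  False
 True  False   True   True  |  False
 True   True  False  False  |  False
 True   True  False   True  |   True
 True   True   True  False  |   True
 True   True   True   True  |   True
The formula is true on 8 of the 16 rows.

8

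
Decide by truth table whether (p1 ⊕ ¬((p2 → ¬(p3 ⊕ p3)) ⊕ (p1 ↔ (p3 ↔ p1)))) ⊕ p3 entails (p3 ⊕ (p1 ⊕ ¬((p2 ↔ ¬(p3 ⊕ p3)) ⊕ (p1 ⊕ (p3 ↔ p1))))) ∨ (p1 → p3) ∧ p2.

  p1  |   p2  |   p3  ||   φ   |   ψ  
 True |  True |  True ||  True |  True
 True |  True | False ||  True | False
 True | False |  True ||  True |  True
 True | False | False ||  True |  True
False |  True |  True || False |  True
False |  True | False || False |  True
False | False |  True || False | False
False | False | False || False | False
At p1=True, p2=True, p3=False we have φ true but ψ false, so φ does not entail ψ.

no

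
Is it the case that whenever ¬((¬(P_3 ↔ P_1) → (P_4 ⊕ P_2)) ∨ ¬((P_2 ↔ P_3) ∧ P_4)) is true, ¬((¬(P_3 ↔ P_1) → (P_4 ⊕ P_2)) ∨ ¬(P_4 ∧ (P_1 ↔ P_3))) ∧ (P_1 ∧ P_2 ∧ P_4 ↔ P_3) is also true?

no

P_1  P_2  P_3  P_4  |  φ  ψ
 0    0    0    0   |  0  0
 0    0    0    1   |  0  0
 0    0    1    0   |  0  0
 0    0    1    1   |  0  0
 0    1    0    0   |  0  0
 0    1    0    1   |  0  0
 0    1    1    0   |  0  0
 0    1    1    1   |  1  0
 1    0    0    0   |  0  0
 1    0    0    1   |  0  0
 1    0    1    0   |  0  0
 1    0    1    1   |  0  0
 1    1    0    0   |  0  0
 1    1    0    1   |  0  0
 1    1    1    0   |  0  0
 1    1    1    1   |  0  0
At P_1=0, P_2=1, P_3=1, P_4=1 we have φ true but ψ false, so φ does not entail ψ.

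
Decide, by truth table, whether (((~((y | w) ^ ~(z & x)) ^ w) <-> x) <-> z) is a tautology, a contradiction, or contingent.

x | y | z | w || φ
T | T | T | T || T
T | T | T | F || F
T | T | F | T || T
T | T | F | F || F
T | F | T | T || T
T | F | T | F || T
T | F | F | T || T
T | F | F | F || T
F | T | T | T || T
F | T | T | F || F
F | T | F | T || F
F | T | F | F || T
F | F | T | T || T
F | F | T | F || T
F | F | F | T || F
F | F | F | F || F
10 of 16 rows are T, so the formula is contingent.

contingent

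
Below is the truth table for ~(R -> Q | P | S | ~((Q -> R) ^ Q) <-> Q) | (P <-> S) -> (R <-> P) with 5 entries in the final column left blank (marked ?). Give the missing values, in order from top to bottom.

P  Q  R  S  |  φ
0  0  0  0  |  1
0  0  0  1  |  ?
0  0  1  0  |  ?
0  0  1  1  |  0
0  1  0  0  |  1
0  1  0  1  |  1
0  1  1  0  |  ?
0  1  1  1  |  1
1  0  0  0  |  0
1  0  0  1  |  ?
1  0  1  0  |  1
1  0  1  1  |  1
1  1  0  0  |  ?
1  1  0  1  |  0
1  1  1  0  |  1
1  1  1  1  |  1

1, 0, 0, 0, 1

Row P=0, Q=0, R=0, S=1: (~(R -> Q | P | S | ~((Q -> R) ^ Q) <-> Q) | (P <-> S)) = 1, (R <-> P) = 1, so the formula = 1.
Row P=0, Q=0, R=1, S=0: (~(R -> Q | P | S | ~((Q -> R) ^ Q) <-> Q) | (P <-> S)) = 1, (R <-> P) = 0, so the formula = 0.
Row P=0, Q=1, R=1, S=0: (~(R -> Q | P | S | ~((Q -> R) ^ Q) <-> Q) | (P <-> S)) = 1, (R <-> P) = 0, so the formula = 0.
Row P=1, Q=0, R=0, S=1: (~(R -> Q | P | S | ~((Q -> R) ^ Q) <-> Q) | (P <-> S)) = 1, (R <-> P) = 0, so the formula = 0.
Row P=1, Q=1, R=0, S=0: (~(R -> Q | P | S | ~((Q -> R) ^ Q) <-> Q) | (P <-> S)) = 0, (R <-> P) = 0, so the formula = 1.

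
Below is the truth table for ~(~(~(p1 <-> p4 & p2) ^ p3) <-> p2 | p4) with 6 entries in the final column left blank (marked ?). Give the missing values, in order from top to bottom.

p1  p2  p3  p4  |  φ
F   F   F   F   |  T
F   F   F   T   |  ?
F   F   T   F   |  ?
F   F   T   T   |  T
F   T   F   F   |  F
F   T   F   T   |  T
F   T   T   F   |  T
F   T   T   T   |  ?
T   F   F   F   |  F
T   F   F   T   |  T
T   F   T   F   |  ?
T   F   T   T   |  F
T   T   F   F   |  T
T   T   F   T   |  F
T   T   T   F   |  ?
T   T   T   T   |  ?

F, F, F, T, F, T

Row p1=F, p2=F, p3=F, p4=T: ~(~(p1 <-> p4 & p2) ^ p3) = T, (p2 | p4) = T, (~(~(p1 <-> p4 & p2) ^ p3) <-> p2 | p4) = T, so the formula = F.
Row p1=F, p2=F, p3=T, p4=F: ~(~(p1 <-> p4 & p2) ^ p3) = F, (p2 | p4) = F, (~(~(p1 <-> p4 & p2) ^ p3) <-> p2 | p4) = T, so the formula = F.
Row p1=F, p2=T, p3=T, p4=T: ~(~(p1 <-> p4 & p2) ^ p3) = T, (p2 | p4) = T, (~(~(p1 <-> p4 & p2) ^ p3) <-> p2 | p4) = T, so the formula = F.
Row p1=T, p2=F, p3=T, p4=F: ~(~(p1 <-> p4 & p2) ^ p3) = T, (p2 | p4) = F, (~(~(p1 <-> p4 & p2) ^ p3) <-> p2 | p4) = F, so the formula = T.
Row p1=T, p2=T, p3=T, p4=F: ~(~(p1 <-> p4 & p2) ^ p3) = T, (p2 | p4) = T, (~(~(p1 <-> p4 & p2) ^ p3) <-> p2 | p4) = T, so the formula = F.
Row p1=T, p2=T, p3=T, p4=T: ~(~(p1 <-> p4 & p2) ^ p3) = F, (p2 | p4) = T, (~(~(p1 <-> p4 & p2) ^ p3) <-> p2 | p4) = F, so the formula = T.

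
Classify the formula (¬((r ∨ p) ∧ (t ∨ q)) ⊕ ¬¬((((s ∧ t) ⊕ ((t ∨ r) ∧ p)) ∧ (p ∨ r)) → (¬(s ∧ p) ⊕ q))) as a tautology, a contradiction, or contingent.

p  q  r  s  t  |  φ
T  T  T  T  T  |  T
T  T  T  T  F  |  T
T  T  T  F  T  |  F
T  T  T  F  F  |  F
T  T  F  T  T  |  T
T  T  F  T  F  |  T
T  T  F  F  T  |  F
T  T  F  F  F  |  T
T  F  T  T  T  |  T
T  F  T  T  F  |  T
T  F  T  F  T  |  T
T  F  T  F  F  |  F
T  F  F  T  T  |  T
T  F  F  T  F  |  F
T  F  F  F  T  |  T
T  F  F  F  F  |  F
F  T  T  T  T  |  F
F  T  T  T  F  |  T
F  T  T  F  T  |  T
F  T  T  F  F  |  T
F  T  F  T  T  |  F
F  T  F  T  F  |  F
F  T  F  F  T  |  F
F  T  F  F  F  |  F
F  F  T  T  T  |  T
F  F  T  T  F  |  F
F  F  T  F  T  |  T
F  F  T  F  F  |  F
F  F  F  T  T  |  F
F  F  F  T  F  |  F
F  F  F  F  T  |  F
F  F  F  F  F  |  F
15 of 32 rows are T, so the formula is contingent.

contingent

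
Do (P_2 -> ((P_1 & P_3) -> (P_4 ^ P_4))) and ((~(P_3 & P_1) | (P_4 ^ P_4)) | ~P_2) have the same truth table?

P_1 | P_2 | P_3 | P_4 | φ | ψ
--- | --- | --- | --- | - | -
 T  |  T  |  T  |  T  | F | F
 T  |  T  |  T  |  F  | F | F
 T  |  T  |  F  |  T  | T | T
 T  |  T  |  F  |  F  | T | T
 T  |  F  |  T  |  T  | T | T
 T  |  F  |  T  |  F  | T | T
 T  |  F  |  F  |  T  | T | T
 T  |  F  |  F  |  F  | T | T
 F  |  T  |  T  |  T  | T | T
 F  |  T  |  T  |  F  | T | T
 F  |  T  |  F  |  T  | T | T
 F  |  T  |  F  |  F  | T | T
 F  |  F  |  T  |  T  | T | T
 F  |  F  |  T  |  F  | T | T
 F  |  F  |  F  |  T  | T | T
 F  |  F  |  F  |  F  | T | T
The columns for φ and ψ agree on every row, so they are logically equivalent.

equivalent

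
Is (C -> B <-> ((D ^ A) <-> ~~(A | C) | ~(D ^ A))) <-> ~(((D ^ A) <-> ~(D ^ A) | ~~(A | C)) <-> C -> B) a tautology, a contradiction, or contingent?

contradiction

A  B  C  D     (C -> B)  (D ^ A)  (A | C)  ~(A | C)  ~~(A | C)  ~(D ^ A)  (~~(A | C) | ~(D ^ A))  (~(D ^ A) | ~~(A | C))  φ
T  T  T  T        T         F        T        F          T         T                T                       T             F
T  T  T  F        T         T        T        F          T         F                T                       T             F
T  T  F  T        T         F        T        F          T         T                T                       T             F
T  T  F  F        T         T        T        F          T         F                T                       T             F
T  F  T  T        F         F        T        F          T         T                T                       T             F
T  F  T  F        F         T        T        F          T         F                T                       T             F
T  F  F  T        T         F        T        F          T         T                T                       T             F
T  F  F  F        T         T        T        F          T         F                T                       T             F
F  T  T  T        T         T        T        F          T         F                T                       T             F
F  T  T  F        T         F        T        F          T         T                T                       T             F
F  T  F  T        T         T        F        T          F         F                F                       F             F
F  T  F  F        T         F        F        T          F         T                T                       T             F
F  F  T  T        F         T        T        F          T         F                T                       T             F
F  F  T  F        F         F        T        F          T         T                T                       T             F
F  F  F  T        T         T        F        T          F         F                F                       F             F
F  F  F  F        T         F        F        T          F         T                T                       T             F
Every row is F, so the formula is a contradiction.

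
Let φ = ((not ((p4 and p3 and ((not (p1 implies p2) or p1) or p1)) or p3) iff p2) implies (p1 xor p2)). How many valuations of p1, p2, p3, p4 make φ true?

12

p1 | p2 | p3 | p4 || (p1 implies p2) | not (p1 implies p2) | (not (p1 implies p2) or p1) | (p1 xor p2) | φ
F  | F  | F  | F  ||        T        |          F          |              F              |      F      | T
F  | F  | F  | T  ||        T        |          F          |              F              |      F      | T
F  | F  | T  | F  ||        T        |          F          |              F              |      F      | F
F  | F  | T  | T  ||        T        |          F          |              F              |      F      | F
F  | T  | F  | F  ||        T        |          F          |              F              |      T      | T
F  | T  | F  | T  ||        T        |          F          |              F              |      T      | T
F  | T  | T  | F  ||        T        |          F          |              F              |      T      | T
F  | T  | T  | T  ||        T        |          F          |              F              |      T      | T
T  | F  | F  | F  ||        F        |          T          |              T              |      T      | T
T  | F  | F  | T  ||        F        |          T          |              T              |      T      | T
T  | F  | T  | F  ||        F        |          T          |              T              |      T      | T
T  | F  | T  | T  ||        F        |          T          |              T              |      T      | T
T  | T  | F  | F  ||        T        |          F          |              T              |      F      | F
T  | T  | F  | T  ||        T        |          F          |              T              |      F      | F
T  | T  | T  | F  ||        T        |          F          |              T              |      F      | T
T  | T  | T  | T  ||        T        |          F          |              T              |      F      | T
The formula is true on 12 of the 16 rows.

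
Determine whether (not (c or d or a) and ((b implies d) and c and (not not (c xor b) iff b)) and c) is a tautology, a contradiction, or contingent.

contradiction

a | b | c | d || φ
F | F | F | F || F
F | F | F | T || F
F | F | T | F || F
F | F | T | T || F
F | T | F | F || F
F | T | F | T || F
F | T | T | F || F
F | T | T | T || F
T | F | F | F || F
T | F | F | T || F
T | F | T | F || F
T | F | T | T || F
T | T | F | F || F
T | T | F | T || F
T | T | T | F || F
T | T | T | T || F
Every row is F, so the formula is a contradiction.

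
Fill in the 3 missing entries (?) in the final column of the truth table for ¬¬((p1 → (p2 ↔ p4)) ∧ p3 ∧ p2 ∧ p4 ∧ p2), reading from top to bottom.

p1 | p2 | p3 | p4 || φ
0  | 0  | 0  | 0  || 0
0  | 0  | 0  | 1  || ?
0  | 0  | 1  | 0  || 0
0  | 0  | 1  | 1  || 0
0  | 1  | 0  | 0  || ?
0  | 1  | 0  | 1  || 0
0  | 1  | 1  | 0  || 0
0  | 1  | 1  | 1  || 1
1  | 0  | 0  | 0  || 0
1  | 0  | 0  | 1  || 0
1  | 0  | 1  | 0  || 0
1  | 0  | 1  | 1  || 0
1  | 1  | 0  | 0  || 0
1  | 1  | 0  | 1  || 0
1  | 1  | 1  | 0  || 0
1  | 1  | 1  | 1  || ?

Row p1=0, p2=0, p3=0, p4=1: ((p1 → (p2 ↔ p4)) ∧ p3 ∧ p2 ∧ p4 ∧ p2) = 0, ¬((p1 → (p2 ↔ p4)) ∧ p3 ∧ p2 ∧ p4 ∧ p2) = 1, so the formula = 0.
Row p1=0, p2=1, p3=0, p4=0: ((p1 → (p2 ↔ p4)) ∧ p3 ∧ p2 ∧ p4 ∧ p2) = 0, ¬((p1 → (p2 ↔ p4)) ∧ p3 ∧ p2 ∧ p4 ∧ p2) = 1, so the formula = 0.
Row p1=1, p2=1, p3=1, p4=1: ((p1 → (p2 ↔ p4)) ∧ p3 ∧ p2 ∧ p4 ∧ p2) = 1, ¬((p1 → (p2 ↔ p4)) ∧ p3 ∧ p2 ∧ p4 ∧ p2) = 0, so the formula = 1.

0, 0, 1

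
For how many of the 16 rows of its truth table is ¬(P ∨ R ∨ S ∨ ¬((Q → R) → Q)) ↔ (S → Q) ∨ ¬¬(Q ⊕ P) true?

P  Q  R  S  |  (P ∨ R)  (Q → R)  ((Q → R) → Q)  ¬((Q → R) → Q)  (S → Q)  (Q ⊕ P)  ¬(Q ⊕ P)  ¬¬(Q ⊕ P)  ((S → Q) ∨ ¬¬(Q ⊕ P))  φ
T  T  T  T  |     T        T           T              F            T        F        T          F                T            F
T  T  T  F  |     T        T           T              F            T        F        T          F                T            F
T  T  F  T  |     T        F           T              F            T        F        T          F                T            F
T  T  F  F  |     T        F           T              F            T        F        T          F                T            F
T  F  T  T  |     T        T           F              T            F        T        F          T                T            F
T  F  T  F  |     T        T           F              T            T        T        F          T                T            F
T  F  F  T  |     T        T           F              T            F        T        F          T                T            F
T  F  F  F  |     T        T           F              T            T        T        F          T                T            F
F  T  T  T  |     T        T           T              F            T        T        F          T                T            F
F  T  T  F  |     T        T           T              F            T        T        F          T                T            F
F  T  F  T  |     F        F           T              F            T        T        F          T                T            F
F  T  F  F  |     F        F           T              F            T        T        F          T                T            T
F  F  T  T  |     T        T           F              T            F        F        T          F                F            T
F  F  T  F  |     T        T           F              T            T        F        T          F                T            F
F  F  F  T  |     F        T           F              T            F        F        T          F                F            T
F  F  F  F  |     F        T           F              T            T        F        T          F                T            F
The formula is true on 3 of the 16 rows.

3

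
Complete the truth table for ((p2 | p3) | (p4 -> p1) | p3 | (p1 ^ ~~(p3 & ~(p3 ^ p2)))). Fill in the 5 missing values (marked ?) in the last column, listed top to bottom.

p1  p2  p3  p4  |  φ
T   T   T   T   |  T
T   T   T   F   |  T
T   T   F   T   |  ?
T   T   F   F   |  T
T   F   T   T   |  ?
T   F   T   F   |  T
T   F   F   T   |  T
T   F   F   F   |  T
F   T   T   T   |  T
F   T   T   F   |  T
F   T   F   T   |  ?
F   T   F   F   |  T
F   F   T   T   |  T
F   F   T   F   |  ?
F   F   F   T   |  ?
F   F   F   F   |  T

T, T, T, T, F

Row p1=T, p2=T, p3=F, p4=T: (p2 | p3) = T, (p4 -> p1) = T, (p1 ^ ~~(p3 & ~(p3 ^ p2))) = T, so the formula = T.
Row p1=T, p2=F, p3=T, p4=T: (p2 | p3) = T, (p4 -> p1) = T, (p1 ^ ~~(p3 & ~(p3 ^ p2))) = T, so the formula = T.
Row p1=F, p2=T, p3=F, p4=T: (p2 | p3) = T, (p4 -> p1) = F, (p1 ^ ~~(p3 & ~(p3 ^ p2))) = F, so the formula = T.
Row p1=F, p2=F, p3=T, p4=F: (p2 | p3) = T, (p4 -> p1) = T, (p1 ^ ~~(p3 & ~(p3 ^ p2))) = F, so the formula = T.
Row p1=F, p2=F, p3=F, p4=T: (p2 | p3) = F, (p4 -> p1) = F, (p1 ^ ~~(p3 & ~(p3 ^ p2))) = F, so the formula = F.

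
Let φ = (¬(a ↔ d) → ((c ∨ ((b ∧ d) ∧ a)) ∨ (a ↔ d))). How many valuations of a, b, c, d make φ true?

12

a | b | c | d | φ
- | - | - | - | -
T | T | T | T | T
T | T | T | F | T
T | T | F | T | T
T | T | F | F | F
T | F | T | T | T
T | F | T | F | T
T | F | F | T | T
T | F | F | F | F
F | T | T | T | T
F | T | T | F | T
F | T | F | T | F
F | T | F | F | T
F | F | T | T | T
F | F | T | F | T
F | F | F | T | F
F | F | F | F | T
The formula is true on 12 of the 16 rows.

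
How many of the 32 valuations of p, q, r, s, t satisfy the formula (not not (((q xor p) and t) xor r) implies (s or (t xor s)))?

p  q  r  s  t  |  φ
F  F  F  F  F  |  T
F  F  F  F  T  |  T
F  F  F  T  F  |  T
F  F  F  T  T  |  T
F  F  T  F  F  |  F
F  F  T  F  T  |  T
F  F  T  T  F  |  T
F  F  T  T  T  |  T
F  T  F  F  F  |  T
F  T  F  F  T  |  T
F  T  F  T  F  |  T
F  T  F  T  T  |  T
F  T  T  F  F  |  F
F  T  T  F  T  |  T
F  T  T  T  F  |  T
F  T  T  T  T  |  T
T  F  F  F  F  |  T
T  F  F  F  T  |  T
T  F  F  T  F  |  T
T  F  F  T  T  |  T
T  F  T  F  F  |  F
T  F  T  F  T  |  T
T  F  T  T  F  |  T
T  F  T  T  T  |  T
T  T  F  F  F  |  T
T  T  F  F  T  |  T
T  T  F  T  F  |  T
T  T  F  T  T  |  T
T  T  T  F  F  |  F
T  T  T  F  T  |  T
T  T  T  T  F  |  T
T  T  T  T  T  |  T
The formula is true on 28 of the 32 rows.

28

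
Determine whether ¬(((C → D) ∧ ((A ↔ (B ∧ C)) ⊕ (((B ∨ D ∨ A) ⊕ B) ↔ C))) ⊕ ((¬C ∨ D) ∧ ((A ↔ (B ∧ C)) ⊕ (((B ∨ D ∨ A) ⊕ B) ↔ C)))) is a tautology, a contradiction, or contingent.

tautology

A | B | C | D || (C → D) | (B ∧ C) | (A ↔ (B ∧ C)) | (B ∨ D ∨ A) | ((B ∨ D ∨ A) ⊕ B) | (((B ∨ D ∨ A) ⊕ B) ↔ C) | ¬C | (¬C ∨ D) | φ
T | T | T | T ||    T    |    T    |       T       |      T      |         F         |            F            | F  |    T     | T
T | T | T | F ||    F    |    T    |       T       |      T      |         F         |            F            | F  |    F     | T
T | T | F | T ||    T    |    F    |       F       |      T      |         F         |            T            | T  |    T     | T
T | T | F | F ||    T    |    F    |       F       |      T      |         F         |            T            | T  |    T     | T
T | F | T | T ||    T    |    F    |       F       |      T      |         T         |            T            | F  |    T     | T
T | F | T | F ||    F    |    F    |       F       |      T      |         T         |            T            | F  |    F     | T
T | F | F | T ||    T    |    F    |       F       |      T      |         T         |            F            | T  |    T     | T
T | F | F | F ||    T    |    F    |       F       |      T      |         T         |            F            | T  |    T     | T
F | T | T | T ||    T    |    T    |       F       |      T      |         F         |            F            | F  |    T     | T
F | T | T | F ||    F    |    T    |       F       |      T      |         F         |            F            | F  |    F     | T
F | T | F | T ||    T    |    F    |       T       |      T      |         F         |            T            | T  |    T     | T
F | T | F | F ||    T    |    F    |       T       |      T      |         F         |            T            | T  |    T     | T
F | F | T | T ||    T    |    F    |       T       |      T      |         T         |            T            | F  |    T     | T
F | F | T | F ||    F    |    F    |       T       |      F      |         F         |            F            | F  |    F     | T
F | F | F | T ||    T    |    F    |       T       |      T      |         T         |            F            | T  |    T     | T
F | F | F | F ||    T    |    F    |       T       |      F      |         F         |            T            | T  |    T     | T
Every row is T, so the formula is a tautology.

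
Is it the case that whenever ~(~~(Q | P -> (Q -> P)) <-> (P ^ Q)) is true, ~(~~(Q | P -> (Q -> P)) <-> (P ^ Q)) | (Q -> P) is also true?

P  Q  |  φ  ψ
0  0  |  1  1
0  1  |  1  1
1  0  |  0  1
1  1  |  1  1
In every row where φ is true, ψ is also true, so φ ⊨ ψ.

yes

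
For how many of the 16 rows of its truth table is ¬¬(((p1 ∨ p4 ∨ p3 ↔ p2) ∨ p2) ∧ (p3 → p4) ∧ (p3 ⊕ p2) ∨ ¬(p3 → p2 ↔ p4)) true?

p1 | p2 | p3 | p4 || (p1 ∨ p4 ∨ p3) | ((p1 ∨ p4 ∨ p3) ↔ p2) | (((p1 ∨ p4 ∨ p3) ↔ p2) ∨ p2) | (p3 → p4) | (p3 ⊕ p2) | (p3 → p2) | ((p3 → p2) ↔ p4) | ¬((p3 → p2) ↔ p4) | φ
T  | T  | T  | T  ||       T        |           T           |              T               |     T     |     F     |     T     |        T         |         F         | F
T  | T  | T  | F  ||       T        |           T           |              T               |     F     |     F     |     T     |        F         |         T         | T
T  | T  | F  | T  ||       T        |           T           |              T               |     T     |     T     |     T     |        T         |         F         | T
T  | T  | F  | F  ||       T        |           T           |              T               |     T     |     T     |     T     |        F         |         T         | T
T  | F  | T  | T  ||       T        |           F           |              F               |     T     |     T     |     F     |        F         |         T         | T
T  | F  | T  | F  ||       T        |           F           |              F               |     F     |     T     |     F     |        T         |         F         | F
T  | F  | F  | T  ||       T        |           F           |              F               |     T     |     F     |     T     |        T         |         F         | F
T  | F  | F  | F  ||       T        |           F           |              F               |     T     |     F     |     T     |        F         |         T         | T
F  | T  | T  | T  ||       T        |           T           |              T               |     T     |     F     |     T     |        T         |         F         | F
F  | T  | T  | F  ||       T        |           T           |              T               |     F     |     F     |     T     |        F         |         T         | T
F  | T  | F  | T  ||       T        |           T           |              T               |     T     |     T     |     T     |        T         |         F         | T
F  | T  | F  | F  ||       F        |           F           |              T               |     T     |     T     |     T     |        F         |         T         | T
F  | F  | T  | T  ||       T        |           F           |              F               |     T     |     T     |     F     |        F         |         T         | T
F  | F  | T  | F  ||       T        |           F           |              F               |     F     |     T     |     F     |        T         |         F         | F
F  | F  | F  | T  ||       T        |           F           |              F               |     T     |     F     |     T     |        T         |         F         | F
F  | F  | F  | F  ||       F        |           T           |              T               |     T     |     F     |     T     |        F         |         T         | T
The formula is true on 10 of the 16 rows.

10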